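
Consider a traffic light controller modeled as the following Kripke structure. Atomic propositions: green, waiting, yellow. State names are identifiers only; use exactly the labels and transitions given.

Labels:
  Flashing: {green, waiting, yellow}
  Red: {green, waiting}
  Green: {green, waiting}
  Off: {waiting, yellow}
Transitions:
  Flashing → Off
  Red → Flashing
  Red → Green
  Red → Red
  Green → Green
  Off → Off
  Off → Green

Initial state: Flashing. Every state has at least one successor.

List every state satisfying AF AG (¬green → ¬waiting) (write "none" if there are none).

{Green}

States satisfying AG (¬green → ¬waiting): {Green}.
States satisfying AF AG (¬green → ¬waiting): {Green}.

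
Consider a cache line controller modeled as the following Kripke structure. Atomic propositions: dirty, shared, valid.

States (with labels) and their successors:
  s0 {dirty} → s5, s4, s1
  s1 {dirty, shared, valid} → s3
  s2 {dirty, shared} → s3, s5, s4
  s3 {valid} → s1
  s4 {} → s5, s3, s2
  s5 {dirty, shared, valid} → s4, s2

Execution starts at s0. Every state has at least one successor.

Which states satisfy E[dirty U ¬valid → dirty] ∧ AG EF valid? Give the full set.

States satisfying dirty: {s0, s1, s2, s5}.
States satisfying ¬valid → dirty: {s0, s1, s2, s3, s5}.
States satisfying E[dirty U ¬valid → dirty]: {s0, s1, s2, s3, s5}.
States satisfying EF valid: {s0, s1, s2, s3, s4, s5}.
States satisfying AG EF valid: {s0, s1, s2, s3, s4, s5}.
States satisfying E[dirty U ¬valid → dirty] ∧ AG EF valid: {s0, s1, s2, s3, s5}.

{s0, s1, s2, s3, s5}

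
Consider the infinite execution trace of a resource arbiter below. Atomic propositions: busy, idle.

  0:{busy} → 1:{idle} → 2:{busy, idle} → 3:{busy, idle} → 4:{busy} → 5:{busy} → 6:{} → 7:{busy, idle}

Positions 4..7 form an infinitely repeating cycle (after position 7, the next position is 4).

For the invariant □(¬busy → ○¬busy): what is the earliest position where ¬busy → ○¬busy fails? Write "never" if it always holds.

1

Check ¬busy → ○¬busy at each position in order: 0 ✓.
At position 1 the labels are {idle} and the next position 2 has {busy, idle}, so ¬busy → ○¬busy is false there. This is the first violation.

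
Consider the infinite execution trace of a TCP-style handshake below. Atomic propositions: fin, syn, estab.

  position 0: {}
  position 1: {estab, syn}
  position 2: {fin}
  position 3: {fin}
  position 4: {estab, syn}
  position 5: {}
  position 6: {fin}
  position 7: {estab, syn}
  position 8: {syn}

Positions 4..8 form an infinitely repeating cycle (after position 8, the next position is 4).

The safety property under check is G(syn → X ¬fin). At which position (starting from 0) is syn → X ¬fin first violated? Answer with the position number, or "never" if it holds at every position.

1

Check syn → X ¬fin at each position in order: 0 ✓.
At position 1 the labels are {estab, syn} and the next position 2 has {fin}, so syn → X ¬fin is false there. This is the first violation.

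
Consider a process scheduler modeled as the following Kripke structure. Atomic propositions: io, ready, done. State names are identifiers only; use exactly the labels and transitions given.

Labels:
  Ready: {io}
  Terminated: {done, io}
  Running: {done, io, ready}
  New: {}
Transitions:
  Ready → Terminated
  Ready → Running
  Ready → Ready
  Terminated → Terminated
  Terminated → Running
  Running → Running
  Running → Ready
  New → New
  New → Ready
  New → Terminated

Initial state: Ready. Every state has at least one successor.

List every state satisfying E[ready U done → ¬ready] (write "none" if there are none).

States satisfying ready: {Running}.
States satisfying done → ¬ready: {Ready, Terminated, New}.
States satisfying E[ready U done → ¬ready]: {Ready, Terminated, Running, New}.

{Ready, Terminated, Running, New}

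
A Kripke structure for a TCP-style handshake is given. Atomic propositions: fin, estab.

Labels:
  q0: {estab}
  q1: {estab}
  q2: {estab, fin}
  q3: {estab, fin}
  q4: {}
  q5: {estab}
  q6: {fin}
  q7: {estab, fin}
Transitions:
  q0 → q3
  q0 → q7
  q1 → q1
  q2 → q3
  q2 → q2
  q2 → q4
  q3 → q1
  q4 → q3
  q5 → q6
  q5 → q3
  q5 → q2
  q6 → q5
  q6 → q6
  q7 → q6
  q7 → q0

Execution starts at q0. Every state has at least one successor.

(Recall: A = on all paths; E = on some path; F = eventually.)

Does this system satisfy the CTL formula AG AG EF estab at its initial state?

States satisfying AG EF estab: {q0, q1, q2, q3, q4, q5, q6, q7}.
States satisfying AG AG EF estab: {q0, q1, q2, q3, q4, q5, q6, q7}.
Every state reachable from q0 satisfies AG EF estab.
q0 ∈ Sat(AG AG EF estab).

Holds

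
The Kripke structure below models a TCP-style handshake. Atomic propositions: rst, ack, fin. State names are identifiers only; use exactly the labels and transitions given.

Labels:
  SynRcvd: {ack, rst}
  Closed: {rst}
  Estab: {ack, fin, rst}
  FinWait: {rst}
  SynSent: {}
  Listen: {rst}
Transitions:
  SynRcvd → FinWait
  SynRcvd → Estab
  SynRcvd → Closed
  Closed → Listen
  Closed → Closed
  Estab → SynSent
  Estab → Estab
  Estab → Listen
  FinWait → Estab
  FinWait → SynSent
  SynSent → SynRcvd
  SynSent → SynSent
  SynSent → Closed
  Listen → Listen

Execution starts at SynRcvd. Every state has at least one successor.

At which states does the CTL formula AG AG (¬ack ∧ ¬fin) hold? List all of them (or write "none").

{Closed, Listen}

States satisfying AG (¬ack ∧ ¬fin): {Closed, Listen}.
States satisfying AG AG (¬ack ∧ ¬fin): {Closed, Listen}.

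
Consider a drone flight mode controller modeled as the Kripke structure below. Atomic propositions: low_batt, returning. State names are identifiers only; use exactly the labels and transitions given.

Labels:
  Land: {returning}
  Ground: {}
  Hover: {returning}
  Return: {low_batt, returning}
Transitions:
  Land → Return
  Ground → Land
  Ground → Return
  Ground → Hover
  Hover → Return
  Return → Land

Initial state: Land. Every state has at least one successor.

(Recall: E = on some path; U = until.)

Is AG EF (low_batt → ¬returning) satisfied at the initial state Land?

Holds

States satisfying EF (low_batt → ¬returning): {Land, Ground, Hover, Return}.
States satisfying AG EF (low_batt → ¬returning): {Land, Ground, Hover, Return}.
Every state reachable from Land satisfies EF (low_batt → ¬returning).
Land ∈ Sat(AG EF (low_batt → ¬returning)).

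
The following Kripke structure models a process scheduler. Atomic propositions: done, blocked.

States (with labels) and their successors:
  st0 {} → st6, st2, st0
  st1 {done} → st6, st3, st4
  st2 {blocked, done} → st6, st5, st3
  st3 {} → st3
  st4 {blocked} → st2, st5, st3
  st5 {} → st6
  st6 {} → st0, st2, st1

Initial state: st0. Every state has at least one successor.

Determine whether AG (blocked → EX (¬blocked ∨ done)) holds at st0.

Holds

States satisfying blocked → EX (¬blocked ∨ done): {st0, st1, st2, st3, st4, st5, st6}.
States satisfying AG (blocked → EX (¬blocked ∨ done)): {st0, st1, st2, st3, st4, st5, st6}.
Every state reachable from st0 satisfies blocked → EX (¬blocked ∨ done).
st0 ∈ Sat(AG (blocked → EX (¬blocked ∨ done))).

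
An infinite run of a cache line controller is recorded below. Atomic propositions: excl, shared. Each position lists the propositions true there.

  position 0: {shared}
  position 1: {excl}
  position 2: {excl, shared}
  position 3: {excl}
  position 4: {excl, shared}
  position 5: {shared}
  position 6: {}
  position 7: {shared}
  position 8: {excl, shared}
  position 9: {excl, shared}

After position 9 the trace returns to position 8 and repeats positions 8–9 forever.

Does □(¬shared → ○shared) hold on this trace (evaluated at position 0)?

¬shared → ○shared holds at every position 0..9, and those are all positions ever visited, so □(¬shared → ○shared) holds.
Positions where ¬shared holds: 1, 3, 6.
Check ○shared at each: 1→ok, 3→ok, 6→ok.

Holds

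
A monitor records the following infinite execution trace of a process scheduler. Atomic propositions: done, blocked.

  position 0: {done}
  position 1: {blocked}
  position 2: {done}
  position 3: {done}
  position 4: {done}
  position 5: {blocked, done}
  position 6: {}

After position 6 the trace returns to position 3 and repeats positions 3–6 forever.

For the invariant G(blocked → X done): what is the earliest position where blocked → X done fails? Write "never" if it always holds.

5

Check blocked → X done at each position in order: 0 ✓, 1 ✓, 2 ✓, 3 ✓, 4 ✓.
At position 5 the labels are {blocked, done} and the next position 6 has {}, so blocked → X done is false there. This is the first violation.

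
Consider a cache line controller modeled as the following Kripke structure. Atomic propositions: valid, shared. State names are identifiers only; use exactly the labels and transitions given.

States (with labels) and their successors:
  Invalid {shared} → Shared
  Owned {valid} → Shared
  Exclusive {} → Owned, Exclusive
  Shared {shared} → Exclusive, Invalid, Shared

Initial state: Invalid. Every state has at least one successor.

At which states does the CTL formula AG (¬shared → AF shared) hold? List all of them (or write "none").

States satisfying ¬shared → AF shared: {Invalid, Owned, Shared}.
States satisfying AG (¬shared → AF shared): ∅.

none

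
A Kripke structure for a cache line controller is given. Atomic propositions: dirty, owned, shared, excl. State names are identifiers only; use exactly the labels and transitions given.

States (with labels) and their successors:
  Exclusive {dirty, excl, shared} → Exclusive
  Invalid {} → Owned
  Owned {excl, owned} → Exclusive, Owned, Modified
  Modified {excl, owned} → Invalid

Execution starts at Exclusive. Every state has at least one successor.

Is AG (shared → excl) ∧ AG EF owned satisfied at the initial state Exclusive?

No

States satisfying shared → excl: {Exclusive, Invalid, Owned, Modified}.
States satisfying AG (shared → excl): {Exclusive, Invalid, Owned, Modified}.
States satisfying EF owned: {Invalid, Owned, Modified}.
States satisfying AG EF owned: ∅.
States satisfying AG (shared → excl) ∧ AG EF owned: ∅.
Exclusive ∉ Sat(AG (shared → excl) ∧ AG EF owned).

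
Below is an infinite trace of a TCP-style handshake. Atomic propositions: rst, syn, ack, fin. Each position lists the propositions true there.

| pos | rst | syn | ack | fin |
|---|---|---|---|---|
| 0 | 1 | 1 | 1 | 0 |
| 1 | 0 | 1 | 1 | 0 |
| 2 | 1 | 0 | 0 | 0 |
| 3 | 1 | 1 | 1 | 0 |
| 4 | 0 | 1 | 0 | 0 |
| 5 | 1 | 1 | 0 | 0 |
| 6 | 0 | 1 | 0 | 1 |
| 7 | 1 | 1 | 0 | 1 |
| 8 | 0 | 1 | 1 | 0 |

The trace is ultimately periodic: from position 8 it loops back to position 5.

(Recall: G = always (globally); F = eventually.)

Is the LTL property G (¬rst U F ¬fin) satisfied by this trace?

Holds

¬rst U F ¬fin holds at every position 0..8, and those are all positions ever visited, so G (¬rst U F ¬fin) holds.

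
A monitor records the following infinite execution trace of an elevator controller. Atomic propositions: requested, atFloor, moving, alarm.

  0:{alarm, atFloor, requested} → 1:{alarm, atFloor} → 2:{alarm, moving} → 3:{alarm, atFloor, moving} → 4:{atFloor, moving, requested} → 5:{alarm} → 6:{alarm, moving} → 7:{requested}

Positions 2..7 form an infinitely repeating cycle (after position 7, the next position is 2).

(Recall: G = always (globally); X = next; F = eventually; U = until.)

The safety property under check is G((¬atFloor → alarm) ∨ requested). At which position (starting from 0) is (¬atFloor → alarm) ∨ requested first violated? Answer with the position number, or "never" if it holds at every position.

(¬atFloor → alarm) ∨ requested holds at every position 0..7, and those are all the positions the trace ever visits, so the invariant G((¬atFloor → alarm) ∨ requested) is never violated.

never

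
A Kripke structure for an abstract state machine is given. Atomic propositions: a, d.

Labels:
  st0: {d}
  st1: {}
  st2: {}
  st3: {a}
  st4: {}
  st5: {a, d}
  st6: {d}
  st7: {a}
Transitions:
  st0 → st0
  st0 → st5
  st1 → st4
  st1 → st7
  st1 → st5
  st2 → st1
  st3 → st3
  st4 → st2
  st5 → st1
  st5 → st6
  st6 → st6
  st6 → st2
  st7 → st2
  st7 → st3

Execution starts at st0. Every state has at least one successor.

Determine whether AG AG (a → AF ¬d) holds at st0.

No

States satisfying AG (a → AF ¬d): {st3}.
States satisfying AG AG (a → AF ¬d): {st3}.
st0 is reachable from st0 and violates AG (a → AF ¬d), so AG fails at st0.
st0 ∉ Sat(AG AG (a → AF ¬d)).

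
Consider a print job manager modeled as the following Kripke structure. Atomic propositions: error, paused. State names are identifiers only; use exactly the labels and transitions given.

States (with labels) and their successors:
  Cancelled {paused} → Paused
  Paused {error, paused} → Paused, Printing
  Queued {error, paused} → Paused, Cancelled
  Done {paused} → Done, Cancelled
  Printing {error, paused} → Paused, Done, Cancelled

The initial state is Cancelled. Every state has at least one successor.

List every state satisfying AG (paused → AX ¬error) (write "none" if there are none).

States satisfying paused → AX ¬error: {Done}.
States satisfying AG (paused → AX ¬error): ∅.

none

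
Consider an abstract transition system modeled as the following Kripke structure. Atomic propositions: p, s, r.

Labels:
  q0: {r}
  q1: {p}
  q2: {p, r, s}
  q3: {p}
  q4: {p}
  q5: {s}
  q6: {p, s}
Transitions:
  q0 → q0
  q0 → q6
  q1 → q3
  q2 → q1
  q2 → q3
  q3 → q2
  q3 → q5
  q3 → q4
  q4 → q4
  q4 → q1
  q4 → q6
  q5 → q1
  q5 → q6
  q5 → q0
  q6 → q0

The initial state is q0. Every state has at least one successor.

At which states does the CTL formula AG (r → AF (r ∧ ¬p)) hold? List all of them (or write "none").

{q0, q6}

States satisfying r → AF (r ∧ ¬p): {q0, q1, q3, q4, q5, q6}.
States satisfying AG (r → AF (r ∧ ¬p)): {q0, q6}.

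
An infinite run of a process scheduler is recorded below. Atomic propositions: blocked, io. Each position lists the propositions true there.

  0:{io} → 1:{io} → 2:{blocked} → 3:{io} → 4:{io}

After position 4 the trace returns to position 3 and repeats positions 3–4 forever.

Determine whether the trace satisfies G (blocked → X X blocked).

blocked → X X blocked must hold at every position from 0 onward. It fails at position 2, so G (blocked → X X blocked) is false.
Positions where blocked holds: 2.
Check X X blocked at each: 2→fails.

Violated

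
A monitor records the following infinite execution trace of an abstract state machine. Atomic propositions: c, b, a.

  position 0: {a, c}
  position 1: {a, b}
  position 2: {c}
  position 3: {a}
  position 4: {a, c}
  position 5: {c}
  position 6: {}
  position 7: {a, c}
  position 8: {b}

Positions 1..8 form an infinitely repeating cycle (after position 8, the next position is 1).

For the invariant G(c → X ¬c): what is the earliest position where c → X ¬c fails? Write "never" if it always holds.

4

Check c → X ¬c at each position in order: 0 ✓, 1 ✓, 2 ✓, 3 ✓.
At position 4 the labels are {a, c} and the next position 5 has {c}, so c → X ¬c is false there. This is the first violation.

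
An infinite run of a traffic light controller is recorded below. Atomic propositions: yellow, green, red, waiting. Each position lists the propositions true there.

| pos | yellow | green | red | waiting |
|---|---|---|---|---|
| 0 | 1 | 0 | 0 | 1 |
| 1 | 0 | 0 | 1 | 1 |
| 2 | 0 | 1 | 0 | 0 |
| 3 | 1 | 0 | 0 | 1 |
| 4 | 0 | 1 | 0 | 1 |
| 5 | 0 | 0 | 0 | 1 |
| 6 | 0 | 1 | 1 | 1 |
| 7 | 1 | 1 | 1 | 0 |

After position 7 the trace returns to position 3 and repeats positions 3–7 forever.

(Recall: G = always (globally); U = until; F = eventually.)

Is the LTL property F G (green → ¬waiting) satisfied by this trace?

G (green → ¬waiting) is false at every position 0..7, so it never becomes true and F G (green → ¬waiting) fails.

Does not hold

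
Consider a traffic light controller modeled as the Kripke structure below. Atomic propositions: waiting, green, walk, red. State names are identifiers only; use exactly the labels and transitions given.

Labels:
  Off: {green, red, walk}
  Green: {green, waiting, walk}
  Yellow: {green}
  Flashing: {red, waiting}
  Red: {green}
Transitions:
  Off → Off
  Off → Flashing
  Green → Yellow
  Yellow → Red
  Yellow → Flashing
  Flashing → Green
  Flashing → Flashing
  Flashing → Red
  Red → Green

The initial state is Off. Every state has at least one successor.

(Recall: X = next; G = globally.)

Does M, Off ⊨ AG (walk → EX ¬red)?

Violated

States satisfying walk → EX ¬red: {Green, Yellow, Flashing, Red}.
States satisfying AG (walk → EX ¬red): {Green, Yellow, Flashing, Red}.
Off is reachable from Off and violates walk → EX ¬red, so AG fails at Off.
Off ∉ Sat(AG (walk → EX ¬red)).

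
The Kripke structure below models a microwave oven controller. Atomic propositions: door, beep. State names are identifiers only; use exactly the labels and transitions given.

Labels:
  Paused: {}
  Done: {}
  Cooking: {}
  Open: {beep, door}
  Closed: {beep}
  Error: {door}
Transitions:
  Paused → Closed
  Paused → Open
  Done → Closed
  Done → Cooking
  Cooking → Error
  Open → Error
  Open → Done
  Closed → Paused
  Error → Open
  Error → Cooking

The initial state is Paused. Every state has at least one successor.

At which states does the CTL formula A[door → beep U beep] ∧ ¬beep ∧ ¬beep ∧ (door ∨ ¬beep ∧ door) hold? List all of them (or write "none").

none

States satisfying door → beep: {Paused, Done, Cooking, Open, Closed}.
States satisfying beep: {Open, Closed}.
States satisfying A[door → beep U beep]: {Paused, Open, Closed}.
States satisfying ¬beep: {Paused, Done, Cooking, Error}.
States satisfying ¬beep ∧ ¬beep: {Paused, Done, Cooking, Error}.
States satisfying ¬beep ∧ door: {Error}.
States satisfying door ∨ ¬beep ∧ door: {Open, Error}.
States satisfying ¬beep ∧ ¬beep ∧ (door ∨ ¬beep ∧ door): {Error}.
States satisfying A[door → beep U beep] ∧ ¬beep ∧ ¬beep ∧ (door ∨ ¬beep ∧ door): ∅.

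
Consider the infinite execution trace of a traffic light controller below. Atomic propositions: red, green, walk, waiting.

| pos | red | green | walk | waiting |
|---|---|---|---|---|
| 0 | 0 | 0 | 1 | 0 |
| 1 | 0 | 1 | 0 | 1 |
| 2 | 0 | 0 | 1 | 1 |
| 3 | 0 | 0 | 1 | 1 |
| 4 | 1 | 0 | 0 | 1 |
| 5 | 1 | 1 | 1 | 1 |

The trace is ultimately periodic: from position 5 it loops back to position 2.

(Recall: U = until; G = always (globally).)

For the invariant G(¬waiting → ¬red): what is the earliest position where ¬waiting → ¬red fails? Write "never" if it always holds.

never

¬waiting → ¬red holds at every position 0..5, and those are all the positions the trace ever visits, so the invariant G(¬waiting → ¬red) is never violated.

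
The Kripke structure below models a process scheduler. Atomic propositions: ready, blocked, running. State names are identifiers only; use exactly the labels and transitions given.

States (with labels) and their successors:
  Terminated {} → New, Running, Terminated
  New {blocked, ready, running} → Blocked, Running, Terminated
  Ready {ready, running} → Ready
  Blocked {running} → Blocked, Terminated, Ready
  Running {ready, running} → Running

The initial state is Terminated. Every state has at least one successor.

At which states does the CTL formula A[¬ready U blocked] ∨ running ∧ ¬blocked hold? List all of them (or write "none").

States satisfying ¬ready: {Terminated, Blocked}.
States satisfying blocked: {New}.
States satisfying A[¬ready U blocked]: {New}.
States satisfying ¬blocked: {Terminated, Ready, Blocked, Running}.
States satisfying running ∧ ¬blocked: {Ready, Blocked, Running}.
States satisfying A[¬ready U blocked] ∨ running ∧ ¬blocked: {New, Ready, Blocked, Running}.

{New, Ready, Blocked, Running}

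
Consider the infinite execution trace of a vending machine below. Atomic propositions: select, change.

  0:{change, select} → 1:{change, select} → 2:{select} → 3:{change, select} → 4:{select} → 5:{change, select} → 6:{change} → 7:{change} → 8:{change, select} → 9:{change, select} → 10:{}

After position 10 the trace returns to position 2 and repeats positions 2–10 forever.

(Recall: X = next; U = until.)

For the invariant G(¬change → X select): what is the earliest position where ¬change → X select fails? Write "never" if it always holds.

never

¬change → X select holds at every position 0..10, and those are all the positions the trace ever visits, so the invariant G(¬change → X select) is never violated.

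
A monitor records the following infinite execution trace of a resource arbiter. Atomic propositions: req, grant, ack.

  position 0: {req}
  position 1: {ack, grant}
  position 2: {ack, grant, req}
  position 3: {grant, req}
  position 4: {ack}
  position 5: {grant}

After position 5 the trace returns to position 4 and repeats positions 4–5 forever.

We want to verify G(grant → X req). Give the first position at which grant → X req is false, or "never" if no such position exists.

Check grant → X req at each position in order: 0 ✓, 1 ✓, 2 ✓.
At position 3 the labels are {grant, req} and the next position 4 has {ack}, so grant → X req is false there. This is the first violation.

3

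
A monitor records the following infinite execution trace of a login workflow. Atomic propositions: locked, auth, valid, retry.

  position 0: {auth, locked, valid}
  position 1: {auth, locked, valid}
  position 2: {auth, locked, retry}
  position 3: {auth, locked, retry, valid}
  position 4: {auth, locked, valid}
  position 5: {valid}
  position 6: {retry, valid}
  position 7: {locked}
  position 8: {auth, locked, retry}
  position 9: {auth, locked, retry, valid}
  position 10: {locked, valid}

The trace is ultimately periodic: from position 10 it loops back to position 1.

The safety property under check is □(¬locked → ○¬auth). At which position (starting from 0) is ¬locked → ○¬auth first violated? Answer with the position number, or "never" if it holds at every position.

never

¬locked → ○¬auth holds at every position 0..10, and those are all the positions the trace ever visits, so the invariant □(¬locked → ○¬auth) is never violated.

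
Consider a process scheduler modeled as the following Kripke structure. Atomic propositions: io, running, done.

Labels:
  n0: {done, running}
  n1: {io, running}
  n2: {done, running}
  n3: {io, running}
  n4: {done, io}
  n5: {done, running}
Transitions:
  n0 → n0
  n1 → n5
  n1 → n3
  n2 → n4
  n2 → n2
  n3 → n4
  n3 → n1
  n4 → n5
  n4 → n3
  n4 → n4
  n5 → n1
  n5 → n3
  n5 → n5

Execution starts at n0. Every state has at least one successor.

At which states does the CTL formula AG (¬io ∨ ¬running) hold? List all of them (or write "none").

States satisfying ¬io ∨ ¬running: {n0, n2, n4, n5}.
States satisfying AG (¬io ∨ ¬running): {n0}.

{n0}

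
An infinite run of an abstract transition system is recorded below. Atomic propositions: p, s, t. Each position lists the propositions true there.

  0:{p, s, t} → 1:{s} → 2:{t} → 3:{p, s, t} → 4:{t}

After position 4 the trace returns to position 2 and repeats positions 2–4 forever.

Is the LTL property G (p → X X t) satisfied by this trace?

Yes

p → X X t holds at every position 0..4, and those are all positions ever visited, so G (p → X X t) holds.
Positions where p holds: 0, 3.
Check X X t at each: 0→ok, 3→ok.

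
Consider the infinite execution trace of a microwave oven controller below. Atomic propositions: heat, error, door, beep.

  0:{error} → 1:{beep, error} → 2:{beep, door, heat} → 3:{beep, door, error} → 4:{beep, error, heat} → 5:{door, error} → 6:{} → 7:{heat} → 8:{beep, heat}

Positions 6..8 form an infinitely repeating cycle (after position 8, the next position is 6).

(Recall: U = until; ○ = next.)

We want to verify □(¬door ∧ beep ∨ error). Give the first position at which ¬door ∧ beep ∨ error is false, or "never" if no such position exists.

Check ¬door ∧ beep ∨ error at each position in order: 0 ✓, 1 ✓.
At position 2 the labels are {beep, door, heat}, so ¬door ∧ beep ∨ error is false there. This is the first violation.

2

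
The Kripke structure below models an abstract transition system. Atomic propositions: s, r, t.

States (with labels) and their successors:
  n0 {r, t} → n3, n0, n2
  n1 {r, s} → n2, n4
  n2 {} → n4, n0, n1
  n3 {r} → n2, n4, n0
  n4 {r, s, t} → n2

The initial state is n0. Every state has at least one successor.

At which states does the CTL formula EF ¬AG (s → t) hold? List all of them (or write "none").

States satisfying ¬AG (s → t): {n0, n1, n2, n3, n4}.
States satisfying EF ¬AG (s → t): {n0, n1, n2, n3, n4}.

{n0, n1, n2, n3, n4}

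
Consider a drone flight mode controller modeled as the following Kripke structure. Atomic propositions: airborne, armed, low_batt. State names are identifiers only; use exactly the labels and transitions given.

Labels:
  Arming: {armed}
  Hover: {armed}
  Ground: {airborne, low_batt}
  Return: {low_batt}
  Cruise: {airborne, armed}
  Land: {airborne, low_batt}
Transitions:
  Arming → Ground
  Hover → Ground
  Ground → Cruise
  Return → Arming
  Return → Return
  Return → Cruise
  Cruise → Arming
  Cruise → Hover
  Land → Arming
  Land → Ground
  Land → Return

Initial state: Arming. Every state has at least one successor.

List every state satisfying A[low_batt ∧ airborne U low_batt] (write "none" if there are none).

States satisfying low_batt ∧ airborne: {Ground, Land}.
States satisfying low_batt: {Ground, Return, Land}.
States satisfying A[low_batt ∧ airborne U low_batt]: {Ground, Return, Land}.

{Ground, Return, Land}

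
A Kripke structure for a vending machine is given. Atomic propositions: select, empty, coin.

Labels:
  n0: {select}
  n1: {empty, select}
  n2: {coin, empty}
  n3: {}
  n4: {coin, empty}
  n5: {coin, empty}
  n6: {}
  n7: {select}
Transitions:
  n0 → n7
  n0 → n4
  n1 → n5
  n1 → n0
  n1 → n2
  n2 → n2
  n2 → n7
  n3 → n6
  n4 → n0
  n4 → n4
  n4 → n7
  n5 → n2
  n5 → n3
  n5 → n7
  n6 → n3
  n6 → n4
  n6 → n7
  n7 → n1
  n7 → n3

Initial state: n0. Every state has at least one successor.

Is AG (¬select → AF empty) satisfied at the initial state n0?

States satisfying ¬select → AF empty: {n0, n1, n2, n4, n5, n7}.
States satisfying AG (¬select → AF empty): ∅.
n3 is reachable from n0 and violates ¬select → AF empty, so AG fails at n0.
n0 ∉ Sat(AG (¬select → AF empty)).

No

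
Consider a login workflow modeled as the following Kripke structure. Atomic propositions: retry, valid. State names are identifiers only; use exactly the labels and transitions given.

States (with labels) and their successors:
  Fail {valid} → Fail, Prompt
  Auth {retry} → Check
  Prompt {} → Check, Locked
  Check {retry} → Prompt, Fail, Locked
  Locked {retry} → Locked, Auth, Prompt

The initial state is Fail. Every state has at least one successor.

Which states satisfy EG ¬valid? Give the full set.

States satisfying ¬valid: {Auth, Prompt, Check, Locked}.
States satisfying EG ¬valid: {Auth, Prompt, Check, Locked}.

{Auth, Prompt, Check, Locked}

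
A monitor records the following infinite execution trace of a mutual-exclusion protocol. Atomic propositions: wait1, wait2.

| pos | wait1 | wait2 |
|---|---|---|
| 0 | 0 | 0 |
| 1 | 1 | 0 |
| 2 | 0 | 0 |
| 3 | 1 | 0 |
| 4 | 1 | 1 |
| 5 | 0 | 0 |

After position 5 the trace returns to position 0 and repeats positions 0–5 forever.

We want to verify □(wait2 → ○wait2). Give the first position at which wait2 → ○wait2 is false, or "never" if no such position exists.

Check wait2 → ○wait2 at each position in order: 0 ✓, 1 ✓, 2 ✓, 3 ✓.
At position 4 the labels are {wait1, wait2} and the next position 5 has {}, so wait2 → ○wait2 is false there. This is the first violation.

4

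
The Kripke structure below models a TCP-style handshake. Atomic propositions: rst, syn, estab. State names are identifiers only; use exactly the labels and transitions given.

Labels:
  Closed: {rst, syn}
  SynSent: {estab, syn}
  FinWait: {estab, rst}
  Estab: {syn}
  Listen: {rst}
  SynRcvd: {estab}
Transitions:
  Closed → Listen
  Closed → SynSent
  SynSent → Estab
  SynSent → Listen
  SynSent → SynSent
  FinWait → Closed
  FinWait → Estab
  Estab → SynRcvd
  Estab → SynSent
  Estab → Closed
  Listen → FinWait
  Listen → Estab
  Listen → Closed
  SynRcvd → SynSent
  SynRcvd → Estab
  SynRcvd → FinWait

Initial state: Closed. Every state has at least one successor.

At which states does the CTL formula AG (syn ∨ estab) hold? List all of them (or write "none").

none

States satisfying syn ∨ estab: {Closed, SynSent, FinWait, Estab, SynRcvd}.
States satisfying AG (syn ∨ estab): ∅.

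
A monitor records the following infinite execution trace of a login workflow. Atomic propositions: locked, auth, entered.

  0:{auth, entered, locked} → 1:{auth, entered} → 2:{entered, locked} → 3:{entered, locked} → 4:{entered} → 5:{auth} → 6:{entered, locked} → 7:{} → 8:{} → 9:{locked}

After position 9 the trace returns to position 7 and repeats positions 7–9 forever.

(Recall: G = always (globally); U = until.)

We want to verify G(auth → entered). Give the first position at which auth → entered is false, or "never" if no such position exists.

5

Check auth → entered at each position in order: 0 ✓, 1 ✓, 2 ✓, 3 ✓, 4 ✓.
At position 5 the labels are {auth}, so auth → entered is false there. This is the first violation.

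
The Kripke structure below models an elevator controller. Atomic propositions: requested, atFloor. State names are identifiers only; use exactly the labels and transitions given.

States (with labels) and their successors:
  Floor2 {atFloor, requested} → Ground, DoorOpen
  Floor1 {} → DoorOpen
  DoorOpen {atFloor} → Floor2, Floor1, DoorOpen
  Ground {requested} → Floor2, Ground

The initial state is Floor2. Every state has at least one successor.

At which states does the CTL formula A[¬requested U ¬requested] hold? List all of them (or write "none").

{Floor1, DoorOpen}

States satisfying ¬requested: {Floor1, DoorOpen}.
States satisfying A[¬requested U ¬requested]: {Floor1, DoorOpen}.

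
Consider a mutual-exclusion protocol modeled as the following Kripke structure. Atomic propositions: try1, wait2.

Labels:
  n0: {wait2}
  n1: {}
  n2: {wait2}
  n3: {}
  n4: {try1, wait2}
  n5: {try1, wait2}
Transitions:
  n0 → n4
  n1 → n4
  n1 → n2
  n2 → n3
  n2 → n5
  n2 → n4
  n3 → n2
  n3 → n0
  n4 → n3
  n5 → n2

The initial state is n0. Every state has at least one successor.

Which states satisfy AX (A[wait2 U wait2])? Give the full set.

{n0, n1, n3, n5}

States satisfying A[wait2 U wait2]: {n0, n2, n4, n5}.
States satisfying AX (A[wait2 U wait2]): {n0, n1, n3, n5}.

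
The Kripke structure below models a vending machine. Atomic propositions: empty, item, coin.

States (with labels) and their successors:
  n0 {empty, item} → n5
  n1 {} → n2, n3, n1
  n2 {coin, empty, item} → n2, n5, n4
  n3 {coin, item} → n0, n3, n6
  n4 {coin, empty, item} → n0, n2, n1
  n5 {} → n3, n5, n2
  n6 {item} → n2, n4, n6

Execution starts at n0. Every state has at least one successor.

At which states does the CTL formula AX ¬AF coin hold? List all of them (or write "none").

{n0}

States satisfying ¬AF coin: {n0, n1, n5, n6}.
States satisfying AX ¬AF coin: {n0}.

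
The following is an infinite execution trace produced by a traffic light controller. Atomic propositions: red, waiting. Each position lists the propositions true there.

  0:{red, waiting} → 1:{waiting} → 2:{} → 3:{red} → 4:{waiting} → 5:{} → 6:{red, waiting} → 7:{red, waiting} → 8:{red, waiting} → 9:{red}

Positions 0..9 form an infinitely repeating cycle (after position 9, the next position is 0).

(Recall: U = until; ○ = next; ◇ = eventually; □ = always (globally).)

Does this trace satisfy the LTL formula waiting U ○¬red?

Walking from position 0: ○¬red first holds at position 0, and waiting holds at every earlier position along the way, so waiting U ○¬red holds.

Satisfied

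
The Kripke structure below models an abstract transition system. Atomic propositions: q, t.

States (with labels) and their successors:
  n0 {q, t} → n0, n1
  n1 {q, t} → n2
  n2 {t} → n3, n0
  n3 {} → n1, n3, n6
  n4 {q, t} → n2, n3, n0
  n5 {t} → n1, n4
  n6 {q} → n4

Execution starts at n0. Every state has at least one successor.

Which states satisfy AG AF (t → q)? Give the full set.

States satisfying AF (t → q): {n0, n1, n2, n3, n4, n5, n6}.
States satisfying AG AF (t → q): {n0, n1, n2, n3, n4, n5, n6}.

{n0, n1, n2, n3, n4, n5, n6}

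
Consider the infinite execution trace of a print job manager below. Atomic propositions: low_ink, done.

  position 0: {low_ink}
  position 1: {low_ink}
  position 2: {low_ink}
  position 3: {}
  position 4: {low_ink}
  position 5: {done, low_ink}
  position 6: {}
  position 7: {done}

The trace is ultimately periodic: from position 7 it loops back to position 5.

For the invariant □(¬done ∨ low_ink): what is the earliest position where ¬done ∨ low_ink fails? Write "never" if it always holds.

Check ¬done ∨ low_ink at each position in order: 0 ✓, 1 ✓, 2 ✓, 3 ✓, 4 ✓, 5 ✓, 6 ✓.
At position 7 the labels are {done}, so ¬done ∨ low_ink is false there. This is the first violation.

7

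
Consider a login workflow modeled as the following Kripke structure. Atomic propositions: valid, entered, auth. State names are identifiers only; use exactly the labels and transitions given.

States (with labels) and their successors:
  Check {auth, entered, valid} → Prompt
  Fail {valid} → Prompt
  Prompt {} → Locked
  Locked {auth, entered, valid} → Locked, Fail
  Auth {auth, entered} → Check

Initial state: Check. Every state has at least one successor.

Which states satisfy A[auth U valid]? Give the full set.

States satisfying auth: {Check, Locked, Auth}.
States satisfying valid: {Check, Fail, Locked}.
States satisfying A[auth U valid]: {Check, Fail, Locked, Auth}.

{Check, Fail, Locked, Auth}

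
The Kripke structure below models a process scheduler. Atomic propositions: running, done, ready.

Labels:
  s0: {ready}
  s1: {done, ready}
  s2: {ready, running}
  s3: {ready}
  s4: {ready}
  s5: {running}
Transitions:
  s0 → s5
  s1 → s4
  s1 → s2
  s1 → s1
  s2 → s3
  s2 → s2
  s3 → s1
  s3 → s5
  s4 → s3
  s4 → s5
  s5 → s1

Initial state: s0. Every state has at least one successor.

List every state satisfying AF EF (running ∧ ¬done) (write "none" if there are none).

{s0, s1, s2, s3, s4, s5}

States satisfying EF (running ∧ ¬done): {s0, s1, s2, s3, s4, s5}.
States satisfying AF EF (running ∧ ¬done): {s0, s1, s2, s3, s4, s5}.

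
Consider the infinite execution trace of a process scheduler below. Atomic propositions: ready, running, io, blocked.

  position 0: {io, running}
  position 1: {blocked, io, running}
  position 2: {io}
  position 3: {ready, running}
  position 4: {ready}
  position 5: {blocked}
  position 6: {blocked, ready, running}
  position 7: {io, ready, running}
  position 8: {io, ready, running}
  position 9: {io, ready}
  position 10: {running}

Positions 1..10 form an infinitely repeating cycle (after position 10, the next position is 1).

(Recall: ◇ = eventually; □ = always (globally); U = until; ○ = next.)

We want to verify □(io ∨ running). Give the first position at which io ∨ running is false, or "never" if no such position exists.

Check io ∨ running at each position in order: 0 ✓, 1 ✓, 2 ✓, 3 ✓.
At position 4 the labels are {ready}, so io ∨ running is false there. This is the first violation.

4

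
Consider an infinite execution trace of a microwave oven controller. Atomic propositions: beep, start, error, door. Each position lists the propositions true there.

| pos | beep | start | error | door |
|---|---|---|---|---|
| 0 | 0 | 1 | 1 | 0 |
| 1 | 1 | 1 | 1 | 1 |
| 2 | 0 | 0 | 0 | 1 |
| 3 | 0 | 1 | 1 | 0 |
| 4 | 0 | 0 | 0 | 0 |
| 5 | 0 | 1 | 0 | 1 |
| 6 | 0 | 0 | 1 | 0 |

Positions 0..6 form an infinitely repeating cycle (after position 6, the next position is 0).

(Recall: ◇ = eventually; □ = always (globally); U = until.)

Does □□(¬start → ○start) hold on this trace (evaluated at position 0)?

□(¬start → ○start) holds at every position 0..6, and those are all positions ever visited, so □□(¬start → ○start) holds.

Holds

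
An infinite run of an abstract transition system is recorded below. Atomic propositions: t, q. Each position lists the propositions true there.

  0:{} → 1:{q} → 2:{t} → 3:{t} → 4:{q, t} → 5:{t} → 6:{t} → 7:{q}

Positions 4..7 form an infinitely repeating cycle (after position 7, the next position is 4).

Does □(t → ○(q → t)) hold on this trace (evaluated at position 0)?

t → ○(q → t) must hold at every position from 0 onward. It fails at position 6, so □(t → ○(q → t)) is false.
Positions where t holds: 2, 3, 4, 5, 6.
Check ○(q → t) at each: 2→ok, 3→ok, 4→ok, 5→ok, 6→fails.

No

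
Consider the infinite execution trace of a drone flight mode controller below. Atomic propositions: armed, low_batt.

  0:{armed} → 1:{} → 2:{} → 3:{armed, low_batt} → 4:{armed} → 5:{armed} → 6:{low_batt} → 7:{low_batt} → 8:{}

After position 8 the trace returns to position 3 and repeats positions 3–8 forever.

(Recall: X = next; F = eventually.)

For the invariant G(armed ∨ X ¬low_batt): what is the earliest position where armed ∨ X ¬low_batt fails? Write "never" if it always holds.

2

Check armed ∨ X ¬low_batt at each position in order: 0 ✓, 1 ✓.
At position 2 the labels are {} and the next position 3 has {armed, low_batt}, so armed ∨ X ¬low_batt is false there. This is the first violation.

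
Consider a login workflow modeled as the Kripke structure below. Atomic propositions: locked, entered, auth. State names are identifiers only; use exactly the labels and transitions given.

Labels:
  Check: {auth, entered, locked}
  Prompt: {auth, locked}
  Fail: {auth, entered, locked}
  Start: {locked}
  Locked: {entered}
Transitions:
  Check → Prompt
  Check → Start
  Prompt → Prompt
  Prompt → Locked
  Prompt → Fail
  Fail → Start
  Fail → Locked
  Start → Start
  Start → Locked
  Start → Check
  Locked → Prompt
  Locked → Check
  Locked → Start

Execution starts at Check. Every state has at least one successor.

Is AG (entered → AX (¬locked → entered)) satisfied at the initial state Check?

Yes

States satisfying entered → AX (¬locked → entered): {Check, Prompt, Fail, Start, Locked}.
States satisfying AG (entered → AX (¬locked → entered)): {Check, Prompt, Fail, Start, Locked}.
Every state reachable from Check satisfies entered → AX (¬locked → entered).
Check ∈ Sat(AG (entered → AX (¬locked → entered))).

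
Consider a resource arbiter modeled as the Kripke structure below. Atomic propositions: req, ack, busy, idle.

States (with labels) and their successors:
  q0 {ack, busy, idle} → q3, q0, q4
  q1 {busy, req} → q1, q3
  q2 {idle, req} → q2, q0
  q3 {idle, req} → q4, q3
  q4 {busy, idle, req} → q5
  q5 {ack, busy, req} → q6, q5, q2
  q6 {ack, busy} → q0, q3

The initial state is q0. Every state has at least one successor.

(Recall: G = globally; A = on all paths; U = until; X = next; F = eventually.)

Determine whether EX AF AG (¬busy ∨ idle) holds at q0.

States satisfying AF AG (¬busy ∨ idle): ∅.
States satisfying EX AF AG (¬busy ∨ idle): ∅.
No suitable path/successor from q0 witnesses the formula.
q0 ∉ Sat(EX AF AG (¬busy ∨ idle)).

Does not hold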